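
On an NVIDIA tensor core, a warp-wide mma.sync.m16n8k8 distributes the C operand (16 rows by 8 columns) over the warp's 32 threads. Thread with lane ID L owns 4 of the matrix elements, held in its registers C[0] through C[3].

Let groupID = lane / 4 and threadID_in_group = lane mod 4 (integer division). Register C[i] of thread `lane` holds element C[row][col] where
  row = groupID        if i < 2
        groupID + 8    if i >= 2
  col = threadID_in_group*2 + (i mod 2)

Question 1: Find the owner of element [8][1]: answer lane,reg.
r=8->g=0,rb=1  c=1->t=0,b0=1
L=0*4+0=0  i=1*2+1=3

0,3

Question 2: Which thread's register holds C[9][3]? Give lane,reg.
5,3

r=9→G=1,rhi=1  c=3→T=1,p=1
L=1*4+1=5  i=1*2+1=3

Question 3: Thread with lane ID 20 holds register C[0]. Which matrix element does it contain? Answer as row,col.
lane 20: gr=5 (20/4), th=0 (20%4)
i=0: r=5+0=5, c=0*2+0=0

5,0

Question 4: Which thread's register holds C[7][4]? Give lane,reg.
r: 7->gid=7,r8=0  c: 4->tid=2,i&1=0
L=7*4+2=30  i=0*2+0=0

30,0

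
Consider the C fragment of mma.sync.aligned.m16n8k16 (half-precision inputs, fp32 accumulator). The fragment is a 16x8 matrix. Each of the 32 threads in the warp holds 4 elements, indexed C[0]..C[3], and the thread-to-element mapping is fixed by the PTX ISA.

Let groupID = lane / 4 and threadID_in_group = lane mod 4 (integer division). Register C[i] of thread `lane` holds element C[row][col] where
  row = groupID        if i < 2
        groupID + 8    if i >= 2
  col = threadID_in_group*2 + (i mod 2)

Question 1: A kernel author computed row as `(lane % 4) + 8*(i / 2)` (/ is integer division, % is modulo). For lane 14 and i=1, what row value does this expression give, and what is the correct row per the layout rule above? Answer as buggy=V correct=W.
`(lane % 4) + 8*(i / 2)`[14,1]⇒2
14: gr=3,th=2
[1] (3+0,2*2+1) = (3,5)
row: 2 vs 3

buggy=2 correct=3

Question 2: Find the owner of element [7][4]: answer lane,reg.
30,0

r=7→G=7,rhi=0  c=4→T=2,p=0
L=7*4+2=30  i=0*2+0=0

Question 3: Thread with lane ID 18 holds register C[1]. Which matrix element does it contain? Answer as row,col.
lane 18: g=4 (18/4), t=2 (18%4)
i=1: r=4+0=4, c=2*2+1=5

4,5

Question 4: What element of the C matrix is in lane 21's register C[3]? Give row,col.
13,3

lane 21->21/4=5, 21 mod 4=1
i=3  r:5+8->13  c:2·1+1->3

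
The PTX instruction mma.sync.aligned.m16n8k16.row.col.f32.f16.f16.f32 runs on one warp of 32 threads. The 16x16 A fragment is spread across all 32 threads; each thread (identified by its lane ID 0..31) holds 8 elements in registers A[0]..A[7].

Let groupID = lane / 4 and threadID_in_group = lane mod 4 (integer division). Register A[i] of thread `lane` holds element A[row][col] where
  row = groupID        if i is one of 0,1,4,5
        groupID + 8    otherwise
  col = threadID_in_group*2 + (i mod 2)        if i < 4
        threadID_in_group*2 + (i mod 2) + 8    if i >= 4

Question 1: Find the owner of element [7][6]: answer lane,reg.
31,0

r: 7->gid=7,r8=0  c: 6->c8=0,tid=3,i&1=0
L=7*4+3=31  i=0*4+0*2+0=0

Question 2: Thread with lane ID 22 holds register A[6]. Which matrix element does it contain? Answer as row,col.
lane 22: gr=5 (22/4), th=2 (22%4)
i=6: r=5+8=13, c=2*2+0+8=12

13,12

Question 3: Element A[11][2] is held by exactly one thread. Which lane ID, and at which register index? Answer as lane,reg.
r:11=>grp=3,rB=1  c:2=>cB=0,tig=1,lo=0
L=3*4+1=13  i=0*4+1*2+0=2

13,2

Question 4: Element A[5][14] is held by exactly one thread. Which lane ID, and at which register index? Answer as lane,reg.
r: 5->gid=5,r8=0  c: 14->c8=1,tid=3,i&1=0
L=5*4+3=23  i=1*4+0*2+0=4

23,4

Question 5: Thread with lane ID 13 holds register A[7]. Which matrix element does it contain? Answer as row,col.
11,11

lane 13=>13/4=3, 13 mod 4=1
i=7  r:3+8=>11  c:2·1+1+8=>11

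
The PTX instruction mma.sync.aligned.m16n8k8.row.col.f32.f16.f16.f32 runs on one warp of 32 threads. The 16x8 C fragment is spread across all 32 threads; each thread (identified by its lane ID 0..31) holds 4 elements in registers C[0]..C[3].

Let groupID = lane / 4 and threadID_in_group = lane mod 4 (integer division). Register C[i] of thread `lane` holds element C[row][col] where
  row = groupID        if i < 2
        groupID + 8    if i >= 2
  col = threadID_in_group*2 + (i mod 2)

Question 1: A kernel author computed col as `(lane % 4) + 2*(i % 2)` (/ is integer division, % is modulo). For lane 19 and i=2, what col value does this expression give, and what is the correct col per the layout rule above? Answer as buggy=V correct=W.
buggy=3 correct=6

`(lane % 4) + 2*(i % 2)`[19,2]→3
L=19→G=19>>2=4, T=19&3=3
[2]→row 4+8=12  col 3·2+0=6
col: 3 vs 6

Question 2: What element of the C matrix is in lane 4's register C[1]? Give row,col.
1,1

L=4⇒gr=4>>2=1, th=4&3=0
[1]⇒row 1+0=1  col 0·2+1=1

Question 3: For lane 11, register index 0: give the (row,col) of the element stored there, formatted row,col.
L=11->gid=11>>2=2, tid=11&3=3
[0]->row 2+0=2  col 3·2+0=6

2,6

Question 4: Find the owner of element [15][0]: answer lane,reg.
28,2

r=15⇒gr=7,Rb=1  c=0⇒th=0,odd=0
L=7*4+0=28  i=1*2+0=2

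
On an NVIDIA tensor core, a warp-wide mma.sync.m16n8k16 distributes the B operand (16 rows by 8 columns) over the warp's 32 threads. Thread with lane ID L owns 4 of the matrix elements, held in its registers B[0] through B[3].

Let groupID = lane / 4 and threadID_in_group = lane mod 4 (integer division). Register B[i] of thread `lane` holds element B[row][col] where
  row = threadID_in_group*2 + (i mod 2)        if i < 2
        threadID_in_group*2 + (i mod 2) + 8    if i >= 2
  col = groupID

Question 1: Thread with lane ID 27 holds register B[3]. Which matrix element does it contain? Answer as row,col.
27: gid=6,tid=3
[3] (3*2+1+8,6) = (15,6)

15,6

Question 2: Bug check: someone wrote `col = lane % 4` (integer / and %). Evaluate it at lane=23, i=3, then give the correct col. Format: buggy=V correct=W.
`lane % 4`[23,3]->3
23: g=5,t=3
[3] (3*2+1+8,5) = (15,5)
col: 3 vs 5

buggy=3 correct=5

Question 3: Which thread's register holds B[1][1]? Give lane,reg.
4,1

c: 1->gid=1  r: 1->r8=0,tid=0,i&1=1
L=1*4+0=4  i=0*2+1=1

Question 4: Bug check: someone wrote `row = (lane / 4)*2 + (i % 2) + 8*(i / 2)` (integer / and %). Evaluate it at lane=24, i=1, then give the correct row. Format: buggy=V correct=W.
`(lane / 4)*2 + (i % 2) + 8*(i / 2)`[24,1]=>13
lane 24=>24/4=6, 24 mod 4=0
i=1  r:2·0+1+0=>1  c:6
row: 13 vs 1

buggy=13 correct=1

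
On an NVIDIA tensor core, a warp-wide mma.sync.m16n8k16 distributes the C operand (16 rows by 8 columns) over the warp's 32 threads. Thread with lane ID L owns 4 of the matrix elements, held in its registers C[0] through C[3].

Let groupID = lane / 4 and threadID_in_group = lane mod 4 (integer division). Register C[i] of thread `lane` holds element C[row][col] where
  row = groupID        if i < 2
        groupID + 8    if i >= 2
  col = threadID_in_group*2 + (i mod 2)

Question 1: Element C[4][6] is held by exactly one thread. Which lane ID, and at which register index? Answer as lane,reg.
r=4→G=4,rhi=0  c=6→T=3,p=0
L=4*4+3=19  i=0*2+0=0

19,0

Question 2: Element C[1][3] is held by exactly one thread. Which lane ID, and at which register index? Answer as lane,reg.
5,1

r: 1->gid=1,r8=0  c: 3->tid=1,i&1=1
L=1*4+1=5  i=0*2+1=1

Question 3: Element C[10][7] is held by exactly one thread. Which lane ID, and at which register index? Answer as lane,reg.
r: 10->gid=2,r8=1  c: 7->tid=3,i&1=1
L=2*4+3=11  i=1*2+1=3

11,3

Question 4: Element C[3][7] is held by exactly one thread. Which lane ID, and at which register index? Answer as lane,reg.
15,1

r:3=>grp=3,rB=0  c:7=>tig=3,lo=1
L=3*4+3=15  i=0*2+1=1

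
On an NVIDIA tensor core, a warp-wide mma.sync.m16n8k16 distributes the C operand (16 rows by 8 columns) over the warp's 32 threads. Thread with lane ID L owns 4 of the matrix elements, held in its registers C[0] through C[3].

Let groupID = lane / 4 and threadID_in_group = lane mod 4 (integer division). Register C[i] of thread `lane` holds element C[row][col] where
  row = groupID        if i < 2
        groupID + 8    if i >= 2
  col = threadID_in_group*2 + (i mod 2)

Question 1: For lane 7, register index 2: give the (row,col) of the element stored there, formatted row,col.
7: G=1,T=3
[2] (1+8,3*2+0) = (9,6)

9,6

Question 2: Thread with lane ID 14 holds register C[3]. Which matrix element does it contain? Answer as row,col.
lane 14→14/4=3, 14 mod 4=2
i=3  r:3+8→11  c:2·2+1→5

11,5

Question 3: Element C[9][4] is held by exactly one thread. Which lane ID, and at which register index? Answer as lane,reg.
6,2

r:9=>grp=1,rB=1  c:4=>tig=2,lo=0
L=1*4+2=6  i=1*2+0=2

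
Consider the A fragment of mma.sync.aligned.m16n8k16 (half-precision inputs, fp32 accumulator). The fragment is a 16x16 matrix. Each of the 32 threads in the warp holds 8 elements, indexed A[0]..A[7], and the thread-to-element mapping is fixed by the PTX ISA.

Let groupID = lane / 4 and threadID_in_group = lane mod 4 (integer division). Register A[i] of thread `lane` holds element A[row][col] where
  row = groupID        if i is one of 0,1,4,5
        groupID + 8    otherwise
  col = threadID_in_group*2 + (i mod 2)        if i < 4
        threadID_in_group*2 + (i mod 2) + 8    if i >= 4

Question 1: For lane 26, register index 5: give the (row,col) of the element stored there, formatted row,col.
lane 26: G=6 (26/4), T=2 (26%4)
i=5: r=6+0=6, c=2*2+1+8=13

6,13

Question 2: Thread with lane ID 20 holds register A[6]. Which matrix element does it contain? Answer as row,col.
lane 20⇒20/4=5, 20 mod 4=0
i=6  r:5+8⇒13  c:2·0+0+8⇒8

13,8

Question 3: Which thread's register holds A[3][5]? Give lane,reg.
14,1

r=3⇒gr=3,Rb=0  c=5⇒Cb=0,th=2,odd=1
L=3*4+2=14  i=0*4+0*2+1=1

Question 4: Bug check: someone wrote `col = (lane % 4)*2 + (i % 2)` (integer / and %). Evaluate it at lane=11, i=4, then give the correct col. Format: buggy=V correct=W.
buggy=6 correct=14

`(lane % 4)*2 + (i % 2)`[11,4]⇒6
L=11⇒gr=11>>2=2, th=11&3=3
[4]⇒row 2+0=2  col 3·2+0+8=14
col: 6 vs 14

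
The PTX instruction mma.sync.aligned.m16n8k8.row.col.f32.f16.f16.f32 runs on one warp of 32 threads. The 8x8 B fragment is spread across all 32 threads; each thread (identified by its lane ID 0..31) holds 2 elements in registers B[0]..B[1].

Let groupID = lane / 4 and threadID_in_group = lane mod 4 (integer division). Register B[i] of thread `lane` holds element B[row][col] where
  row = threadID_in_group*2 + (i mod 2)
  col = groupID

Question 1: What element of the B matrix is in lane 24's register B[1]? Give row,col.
1,6

lane 24: gr=6 (24/4), th=0 (24%4)
i=1: r=0*2+1=1, c=gr=6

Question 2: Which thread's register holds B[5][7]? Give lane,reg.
30,1

c:7=>grp=7  r:5=>tig=2,lo=1
L=7*4+2=30  i=1=1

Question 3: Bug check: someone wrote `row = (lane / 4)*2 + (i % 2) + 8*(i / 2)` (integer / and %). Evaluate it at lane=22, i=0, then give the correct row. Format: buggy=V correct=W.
buggy=10 correct=4

`(lane / 4)*2 + (i % 2) + 8*(i / 2)`[22,0]->10
L=22->gid=22>>2=5, tid=22&3=2
[0]->row 2·2+0=4  col gid=5
row: 10 vs 4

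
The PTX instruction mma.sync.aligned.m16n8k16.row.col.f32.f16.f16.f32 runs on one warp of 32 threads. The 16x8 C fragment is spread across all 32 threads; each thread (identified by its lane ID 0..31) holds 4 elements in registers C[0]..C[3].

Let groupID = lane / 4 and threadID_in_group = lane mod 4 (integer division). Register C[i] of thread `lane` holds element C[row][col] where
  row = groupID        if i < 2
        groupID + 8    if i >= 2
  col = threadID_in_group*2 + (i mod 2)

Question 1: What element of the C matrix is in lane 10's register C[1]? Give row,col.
lane 10: g=2 (10/4), t=2 (10%4)
i=1: r=2+0=2, c=2*2+1=5

2,5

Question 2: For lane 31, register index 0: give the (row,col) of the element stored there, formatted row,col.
7,6

lane 31: grp=7 (31/4), tig=3 (31%4)
i=0: r=7+0=7, c=3*2+0=6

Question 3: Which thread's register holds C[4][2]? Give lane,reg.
r: 4->gid=4,r8=0  c: 2->tid=1,i&1=0
L=4*4+1=17  i=0*2+0=0

17,0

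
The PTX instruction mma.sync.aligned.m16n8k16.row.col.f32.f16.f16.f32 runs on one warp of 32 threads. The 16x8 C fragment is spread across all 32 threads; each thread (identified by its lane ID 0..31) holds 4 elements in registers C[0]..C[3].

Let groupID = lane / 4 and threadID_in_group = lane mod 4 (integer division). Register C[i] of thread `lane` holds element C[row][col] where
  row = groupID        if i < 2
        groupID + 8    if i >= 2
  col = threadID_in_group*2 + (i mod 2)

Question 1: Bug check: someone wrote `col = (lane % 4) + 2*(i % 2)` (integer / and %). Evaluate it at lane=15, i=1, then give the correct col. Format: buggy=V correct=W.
buggy=5 correct=7

`(lane % 4) + 2*(i % 2)`[15,1]→5
lane 15: G=3 (15/4), T=3 (15%4)
i=1: r=3+0=3, c=3*2+1=7
col: 5 vs 7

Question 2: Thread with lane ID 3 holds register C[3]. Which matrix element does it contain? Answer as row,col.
8,7

L=3=>grp=3>>2=0, tig=3&3=3
[3]=>row 0+8=8  col 3·2+1=7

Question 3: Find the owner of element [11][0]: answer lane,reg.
12,2

r: 11->gid=3,r8=1  c: 0->tid=0,i&1=0
L=3*4+0=12  i=1*2+0=2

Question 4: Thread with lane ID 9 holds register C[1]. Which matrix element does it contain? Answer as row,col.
2,3

L=9⇒gr=9>>2=2, th=9&3=1
[1]⇒row 2+0=2  col 1·2+1=3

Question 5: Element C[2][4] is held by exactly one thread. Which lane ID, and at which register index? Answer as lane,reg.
10,0

r=2->g=2,rb=0  c=4->t=2,b0=0
L=2*4+2=10  i=0*2+0=0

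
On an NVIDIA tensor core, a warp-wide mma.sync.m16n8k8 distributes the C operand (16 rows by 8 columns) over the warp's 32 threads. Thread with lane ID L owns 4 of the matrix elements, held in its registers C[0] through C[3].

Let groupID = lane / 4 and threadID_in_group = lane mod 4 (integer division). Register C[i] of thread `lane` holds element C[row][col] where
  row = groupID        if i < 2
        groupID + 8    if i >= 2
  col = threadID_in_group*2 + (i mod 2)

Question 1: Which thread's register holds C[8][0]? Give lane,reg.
0,2

r:8=>grp=0,rB=1  c:0=>tig=0,lo=0
L=0*4+0=0  i=1*2+0=2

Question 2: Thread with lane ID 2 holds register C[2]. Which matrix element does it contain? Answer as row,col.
8,4

lane 2: gr=0 (2/4), th=2 (2%4)
i=2: r=0+8=8, c=2*2+0=4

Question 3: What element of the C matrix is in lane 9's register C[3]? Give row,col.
L=9->g=9>>2=2, t=9&3=1
[3]->row 2+8=10  col 1·2+1=3

10,3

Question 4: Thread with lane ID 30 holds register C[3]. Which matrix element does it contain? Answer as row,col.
15,5

lane 30: grp=7 (30/4), tig=2 (30%4)
i=3: r=7+8=15, c=2*2+1=5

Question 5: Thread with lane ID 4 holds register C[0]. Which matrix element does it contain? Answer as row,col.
4: gid=1,tid=0
[0] (1+0,0*2+0) = (1,0)

1,0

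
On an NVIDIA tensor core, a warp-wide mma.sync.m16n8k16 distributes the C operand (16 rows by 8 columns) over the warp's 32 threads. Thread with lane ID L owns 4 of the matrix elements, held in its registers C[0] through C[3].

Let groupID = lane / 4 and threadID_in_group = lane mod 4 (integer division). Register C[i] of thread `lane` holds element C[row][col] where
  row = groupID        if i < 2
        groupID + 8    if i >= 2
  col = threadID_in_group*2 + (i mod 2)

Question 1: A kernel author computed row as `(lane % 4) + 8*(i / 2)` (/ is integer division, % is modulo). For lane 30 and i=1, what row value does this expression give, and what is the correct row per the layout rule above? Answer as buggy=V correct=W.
`(lane % 4) + 8*(i / 2)`[30,1]->2
lane 30: g=7 (30/4), t=2 (30%4)
i=1: r=7+0=7, c=2*2+1=5
row: 2 vs 7

buggy=2 correct=7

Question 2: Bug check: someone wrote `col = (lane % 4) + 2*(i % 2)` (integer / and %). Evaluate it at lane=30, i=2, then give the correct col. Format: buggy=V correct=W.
buggy=2 correct=4

`(lane % 4) + 2*(i % 2)`[30,2]->2
30: g=7,t=2
[2] (7+8,2*2+0) = (15,4)
col: 2 vs 4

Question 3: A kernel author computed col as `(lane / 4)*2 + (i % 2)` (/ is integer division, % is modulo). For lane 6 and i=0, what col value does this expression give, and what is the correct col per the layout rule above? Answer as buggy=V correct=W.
`(lane / 4)*2 + (i % 2)`[6,0]⇒2
lane 6: gr=1 (6/4), th=2 (6%4)
i=0: r=1+0=1, c=2*2+0=4
col: 2 vs 4

buggy=2 correct=4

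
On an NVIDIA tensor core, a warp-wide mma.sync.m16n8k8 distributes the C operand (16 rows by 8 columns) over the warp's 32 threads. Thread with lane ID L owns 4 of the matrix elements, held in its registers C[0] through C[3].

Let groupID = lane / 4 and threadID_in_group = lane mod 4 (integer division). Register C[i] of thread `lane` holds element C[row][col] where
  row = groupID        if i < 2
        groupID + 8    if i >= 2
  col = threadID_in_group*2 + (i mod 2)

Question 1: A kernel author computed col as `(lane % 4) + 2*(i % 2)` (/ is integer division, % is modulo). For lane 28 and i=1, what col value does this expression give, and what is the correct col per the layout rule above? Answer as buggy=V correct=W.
buggy=2 correct=1

`(lane % 4) + 2*(i % 2)`[28,1]->2
28: gid=7,tid=0
[1] (7+0,0*2+1) = (7,1)
col: 2 vs 1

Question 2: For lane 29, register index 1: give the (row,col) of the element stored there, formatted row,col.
7,3

lane 29->29/4=7, 29 mod 4=1
i=1  r:7+0->7  c:2·1+1->3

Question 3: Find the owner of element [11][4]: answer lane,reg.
14,2

r=11->g=3,rb=1  c=4->t=2,b0=0
L=3*4+2=14  i=1*2+0=2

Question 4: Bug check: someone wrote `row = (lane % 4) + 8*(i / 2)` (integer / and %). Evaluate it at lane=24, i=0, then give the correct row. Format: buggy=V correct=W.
`(lane % 4) + 8*(i / 2)`[24,0]→0
24: G=6,T=0
[0] (6+0,0*2+0) = (6,0)
row: 0 vs 6

buggy=0 correct=6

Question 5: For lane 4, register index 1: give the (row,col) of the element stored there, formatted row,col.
1,1

lane 4: G=1 (4/4), T=0 (4%4)
i=1: r=1+0=1, c=0*2+1=1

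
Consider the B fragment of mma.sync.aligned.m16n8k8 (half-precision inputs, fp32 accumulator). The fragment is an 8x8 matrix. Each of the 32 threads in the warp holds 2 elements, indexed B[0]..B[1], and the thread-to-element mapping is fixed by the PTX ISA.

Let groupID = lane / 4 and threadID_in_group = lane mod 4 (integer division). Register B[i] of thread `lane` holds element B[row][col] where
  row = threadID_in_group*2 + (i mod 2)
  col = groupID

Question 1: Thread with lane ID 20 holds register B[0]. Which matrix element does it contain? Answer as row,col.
0,5

20: gid=5,tid=0
[0] (0*2+0,5) = (0,5)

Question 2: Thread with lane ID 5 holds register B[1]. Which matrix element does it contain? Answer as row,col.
lane 5: gr=1 (5/4), th=1 (5%4)
i=1: r=1*2+1=3, c=gr=1

3,1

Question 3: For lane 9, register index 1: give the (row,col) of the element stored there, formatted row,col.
3,2

lane 9: gid=2 (9/4), tid=1 (9%4)
i=1: r=1*2+1=3, c=gid=2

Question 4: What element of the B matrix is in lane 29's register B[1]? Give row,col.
3,7

29: gr=7,th=1
[1] (1*2+1,7) = (3,7)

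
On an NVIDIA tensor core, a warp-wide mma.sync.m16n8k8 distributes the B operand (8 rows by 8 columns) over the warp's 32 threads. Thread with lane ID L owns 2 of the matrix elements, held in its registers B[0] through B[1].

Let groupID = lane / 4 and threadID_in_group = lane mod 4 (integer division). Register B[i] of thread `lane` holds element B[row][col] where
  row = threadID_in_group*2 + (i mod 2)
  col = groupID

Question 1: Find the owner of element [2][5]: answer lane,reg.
21,0

c: 5->gid=5  r: 2->tid=1,i&1=0
L=5*4+1=21  i=0=0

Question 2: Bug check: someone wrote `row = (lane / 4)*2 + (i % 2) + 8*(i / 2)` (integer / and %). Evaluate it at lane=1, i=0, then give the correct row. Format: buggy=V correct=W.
`(lane / 4)*2 + (i % 2) + 8*(i / 2)`[1,0]->0
lane 1: g=0 (1/4), t=1 (1%4)
i=0: r=1*2+0=2, c=g=0
row: 0 vs 2

buggy=0 correct=2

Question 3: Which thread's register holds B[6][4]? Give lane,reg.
19,0

c: 4->gid=4  r: 6->tid=3,i&1=0
L=4*4+3=19  i=0=0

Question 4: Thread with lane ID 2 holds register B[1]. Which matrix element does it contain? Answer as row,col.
lane 2: G=0 (2/4), T=2 (2%4)
i=1: r=2*2+1=5, c=G=0

5,0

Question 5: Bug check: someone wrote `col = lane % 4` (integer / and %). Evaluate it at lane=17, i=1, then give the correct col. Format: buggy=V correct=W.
`lane % 4`[17,1]->1
17: g=4,t=1
[1] (1*2+1,4) = (3,4)
col: 1 vs 4

buggy=1 correct=4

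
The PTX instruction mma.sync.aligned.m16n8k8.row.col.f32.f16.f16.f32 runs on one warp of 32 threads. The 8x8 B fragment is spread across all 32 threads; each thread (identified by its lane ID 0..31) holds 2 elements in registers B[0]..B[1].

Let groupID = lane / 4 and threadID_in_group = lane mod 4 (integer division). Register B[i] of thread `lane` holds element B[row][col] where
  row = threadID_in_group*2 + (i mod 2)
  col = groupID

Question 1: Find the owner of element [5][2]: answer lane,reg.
10,1

c=2->g=2  r=5->t=2,b0=1
L=2*4+2=10  i=1=1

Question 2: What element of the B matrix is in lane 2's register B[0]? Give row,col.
4,0

lane 2→2/4=0, 2 mod 4=2
i=0  r:2·2+0→4  c:0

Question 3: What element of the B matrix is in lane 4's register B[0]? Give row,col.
lane 4->4/4=1, 4 mod 4=0
i=0  r:2·0+0->0  c:1

0,1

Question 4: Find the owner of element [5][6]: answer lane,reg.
26,1

c:6=>grp=6  r:5=>tig=2,lo=1
L=6*4+2=26  i=1=1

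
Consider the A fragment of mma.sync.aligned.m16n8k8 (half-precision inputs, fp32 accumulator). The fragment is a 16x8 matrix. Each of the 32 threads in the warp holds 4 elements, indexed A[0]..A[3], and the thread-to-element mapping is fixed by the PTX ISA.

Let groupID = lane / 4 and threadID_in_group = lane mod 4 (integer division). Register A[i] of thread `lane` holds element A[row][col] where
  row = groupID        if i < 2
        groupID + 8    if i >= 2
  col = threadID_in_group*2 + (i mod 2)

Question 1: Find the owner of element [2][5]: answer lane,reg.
10,1

r=2→G=2,rhi=0  c=5→T=2,p=1
L=2*4+2=10  i=0*2+1=1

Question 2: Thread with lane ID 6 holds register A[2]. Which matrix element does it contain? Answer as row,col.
lane 6->6/4=1, 6 mod 4=2
i=2  r:1+8->9  c:2·2+0->4

9,4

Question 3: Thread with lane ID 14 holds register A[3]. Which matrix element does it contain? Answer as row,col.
14: grp=3,tig=2
[3] (3+8,2*2+1) = (11,5)

11,5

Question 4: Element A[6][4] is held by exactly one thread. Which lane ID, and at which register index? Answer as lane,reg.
26,0

r:6=>grp=6,rB=0  c:4=>tig=2,lo=0
L=6*4+2=26  i=0*2+0=0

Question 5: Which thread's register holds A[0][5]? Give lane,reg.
2,1

r=0→G=0,rhi=0  c=5→T=2,p=1
L=0*4+2=2  i=0*2+1=1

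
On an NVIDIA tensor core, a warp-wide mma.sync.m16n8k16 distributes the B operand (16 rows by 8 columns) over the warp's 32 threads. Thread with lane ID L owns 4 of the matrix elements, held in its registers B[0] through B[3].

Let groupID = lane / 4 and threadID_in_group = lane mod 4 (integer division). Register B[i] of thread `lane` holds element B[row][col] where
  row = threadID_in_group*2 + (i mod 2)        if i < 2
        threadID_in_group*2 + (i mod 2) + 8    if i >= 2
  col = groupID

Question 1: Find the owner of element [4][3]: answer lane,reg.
14,0

c: 3->gid=3  r: 4->r8=0,tid=2,i&1=0
L=3*4+2=14  i=0*2+0=0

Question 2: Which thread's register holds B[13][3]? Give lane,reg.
c=3->g=3  r=13->rb=1,t=2,b0=1
L=3*4+2=14  i=1*2+1=3

14,3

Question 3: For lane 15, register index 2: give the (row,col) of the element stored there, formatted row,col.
lane 15: gid=3 (15/4), tid=3 (15%4)
i=2: r=3*2+0+8=14, c=gid=3

14,3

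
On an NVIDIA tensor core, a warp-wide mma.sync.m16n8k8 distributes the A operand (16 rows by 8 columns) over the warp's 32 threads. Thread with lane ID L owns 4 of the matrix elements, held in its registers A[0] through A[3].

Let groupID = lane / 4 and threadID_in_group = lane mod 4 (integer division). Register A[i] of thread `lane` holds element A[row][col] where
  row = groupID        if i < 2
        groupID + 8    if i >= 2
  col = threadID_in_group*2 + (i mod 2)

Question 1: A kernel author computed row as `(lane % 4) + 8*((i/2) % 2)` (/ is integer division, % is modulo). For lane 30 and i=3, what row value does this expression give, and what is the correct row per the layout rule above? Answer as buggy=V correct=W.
buggy=10 correct=15

`(lane % 4) + 8*((i/2) % 2)`[30,3]→10
L=30→G=30>>2=7, T=30&3=2
[3]→row 7+8=15  col 2·2+1=5
row: 10 vs 15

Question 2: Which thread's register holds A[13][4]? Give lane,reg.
22,2

r:13=>grp=5,rB=1  c:4=>tig=2,lo=0
L=5*4+2=22  i=1*2+0=2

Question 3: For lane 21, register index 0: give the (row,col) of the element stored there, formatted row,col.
lane 21⇒21/4=5, 21 mod 4=1
i=0  r:5+0⇒5  c:2·1+0⇒2

5,2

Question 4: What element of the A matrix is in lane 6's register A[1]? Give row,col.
lane 6→6/4=1, 6 mod 4=2
i=1  r:1+0→1  c:2·2+1→5

1,5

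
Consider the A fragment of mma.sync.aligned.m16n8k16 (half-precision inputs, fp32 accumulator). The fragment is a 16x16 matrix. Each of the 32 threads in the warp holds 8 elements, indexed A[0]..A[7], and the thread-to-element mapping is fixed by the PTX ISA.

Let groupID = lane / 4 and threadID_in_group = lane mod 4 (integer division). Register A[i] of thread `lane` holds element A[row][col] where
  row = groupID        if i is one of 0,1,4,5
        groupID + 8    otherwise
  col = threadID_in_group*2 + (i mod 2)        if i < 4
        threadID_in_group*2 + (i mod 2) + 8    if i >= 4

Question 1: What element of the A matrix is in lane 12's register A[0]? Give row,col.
lane 12→12/4=3, 12 mod 4=0
i=0  r:3+0→3  c:2·0+0+0→0

3,0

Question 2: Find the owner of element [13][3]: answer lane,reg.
r=13→G=5,rhi=1  c=3→chi=0,T=1,p=1
L=5*4+1=21  i=0*4+1*2+1=3

21,3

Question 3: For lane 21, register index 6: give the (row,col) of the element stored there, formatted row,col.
13,10

21: G=5,T=1
[6] (5+8,1*2+0+8) = (13,10)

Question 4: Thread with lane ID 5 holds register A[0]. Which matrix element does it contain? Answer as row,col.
1,2

5: gid=1,tid=1
[0] (1+0,1*2+0+0) = (1,2)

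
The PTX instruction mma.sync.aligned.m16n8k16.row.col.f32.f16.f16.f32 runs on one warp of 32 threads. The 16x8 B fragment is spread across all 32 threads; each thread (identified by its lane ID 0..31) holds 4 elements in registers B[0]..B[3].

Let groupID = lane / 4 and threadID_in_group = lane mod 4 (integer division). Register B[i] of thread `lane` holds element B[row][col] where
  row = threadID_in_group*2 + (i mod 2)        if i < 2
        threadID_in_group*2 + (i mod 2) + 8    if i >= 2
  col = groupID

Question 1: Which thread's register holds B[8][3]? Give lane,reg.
12,2

c=3->g=3  r=8->rb=1,t=0,b0=0
L=3*4+0=12  i=1*2+0=2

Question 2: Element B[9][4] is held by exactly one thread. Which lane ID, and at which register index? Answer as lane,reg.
c=4⇒gr=4  r=9⇒Rb=1,th=0,odd=1
L=4*4+0=16  i=1*2+1=3

16,3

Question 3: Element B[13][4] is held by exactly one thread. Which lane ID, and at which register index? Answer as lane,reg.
c=4→G=4  r=13→rhi=1,T=2,p=1
L=4*4+2=18  i=1*2+1=3

18,3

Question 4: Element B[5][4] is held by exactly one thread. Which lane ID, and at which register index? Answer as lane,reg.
c: 4->gid=4  r: 5->r8=0,tid=2,i&1=1
L=4*4+2=18  i=0*2+1=1

18,1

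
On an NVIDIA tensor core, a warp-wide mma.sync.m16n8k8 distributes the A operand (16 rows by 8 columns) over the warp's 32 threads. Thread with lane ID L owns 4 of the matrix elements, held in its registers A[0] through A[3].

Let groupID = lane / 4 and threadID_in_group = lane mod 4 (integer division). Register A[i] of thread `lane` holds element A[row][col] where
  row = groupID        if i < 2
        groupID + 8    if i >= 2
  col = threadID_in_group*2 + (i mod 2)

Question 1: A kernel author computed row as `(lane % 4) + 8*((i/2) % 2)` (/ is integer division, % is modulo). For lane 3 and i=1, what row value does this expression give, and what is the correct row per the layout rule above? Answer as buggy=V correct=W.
buggy=3 correct=0

`(lane % 4) + 8*((i/2) % 2)`[3,1]→3
L=3→G=3>>2=0, T=3&3=3
[1]→row 0+0=0  col 3·2+1=7
row: 3 vs 0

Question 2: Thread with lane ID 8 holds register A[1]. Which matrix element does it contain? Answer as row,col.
lane 8: gid=2 (8/4), tid=0 (8%4)
i=1: r=2+0=2, c=0*2+1=1

2,1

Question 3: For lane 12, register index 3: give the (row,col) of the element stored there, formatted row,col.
12: g=3,t=0
[3] (3+8,0*2+1) = (11,1)

11,1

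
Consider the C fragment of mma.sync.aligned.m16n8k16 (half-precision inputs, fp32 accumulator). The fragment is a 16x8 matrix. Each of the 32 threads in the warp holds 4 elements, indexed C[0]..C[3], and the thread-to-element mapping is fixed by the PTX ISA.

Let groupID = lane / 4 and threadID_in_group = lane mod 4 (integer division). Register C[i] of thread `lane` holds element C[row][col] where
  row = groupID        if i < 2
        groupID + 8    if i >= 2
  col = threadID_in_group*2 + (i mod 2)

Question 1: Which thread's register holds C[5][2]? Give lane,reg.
r:5=>grp=5,rB=0  c:2=>tig=1,lo=0
L=5*4+1=21  i=0*2+0=0

21,0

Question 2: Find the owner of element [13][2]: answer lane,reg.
r:13=>grp=5,rB=1  c:2=>tig=1,lo=0
L=5*4+1=21  i=1*2+0=2

21,2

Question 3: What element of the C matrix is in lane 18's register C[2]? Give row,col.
lane 18=>18/4=4, 18 mod 4=2
i=2  r:4+8=>12  c:2·2+0=>4

12,4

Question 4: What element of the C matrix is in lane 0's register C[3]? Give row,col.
lane 0->0/4=0, 0 mod 4=0
i=3  r:0+8->8  c:2·0+1->1

8,1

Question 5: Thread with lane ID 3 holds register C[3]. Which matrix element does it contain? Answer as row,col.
8,7

L=3=>grp=3>>2=0, tig=3&3=3
[3]=>row 0+8=8  col 3·2+1=7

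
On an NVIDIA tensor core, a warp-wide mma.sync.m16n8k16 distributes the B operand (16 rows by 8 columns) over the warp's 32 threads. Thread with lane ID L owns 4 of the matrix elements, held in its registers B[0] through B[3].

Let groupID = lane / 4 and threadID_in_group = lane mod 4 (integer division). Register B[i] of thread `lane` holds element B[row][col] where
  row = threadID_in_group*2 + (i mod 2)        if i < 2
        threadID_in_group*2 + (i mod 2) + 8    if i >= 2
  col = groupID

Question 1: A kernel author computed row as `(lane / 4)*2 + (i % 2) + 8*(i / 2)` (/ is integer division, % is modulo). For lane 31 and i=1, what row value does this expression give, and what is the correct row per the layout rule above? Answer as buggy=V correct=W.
`(lane / 4)*2 + (i % 2) + 8*(i / 2)`[31,1]⇒15
lane 31: gr=7 (31/4), th=3 (31%4)
i=1: r=3*2+1+0=7, c=gr=7
row: 15 vs 7

buggy=15 correct=7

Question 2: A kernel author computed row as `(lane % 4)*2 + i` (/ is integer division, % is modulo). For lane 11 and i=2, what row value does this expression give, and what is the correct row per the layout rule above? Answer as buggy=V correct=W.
`(lane % 4)*2 + i`[11,2]=>8
L=11=>grp=11>>2=2, tig=11&3=3
[2]=>row 3·2+0+8=14  col grp=2
row: 8 vs 14

buggy=8 correct=14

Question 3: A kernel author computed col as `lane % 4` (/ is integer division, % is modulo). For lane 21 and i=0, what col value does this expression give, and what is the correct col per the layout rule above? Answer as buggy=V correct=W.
`lane % 4`[21,0]⇒1
L=21⇒gr=21>>2=5, th=21&3=1
[0]⇒row 1·2+0+0=2  col gr=5
col: 1 vs 5

buggy=1 correct=5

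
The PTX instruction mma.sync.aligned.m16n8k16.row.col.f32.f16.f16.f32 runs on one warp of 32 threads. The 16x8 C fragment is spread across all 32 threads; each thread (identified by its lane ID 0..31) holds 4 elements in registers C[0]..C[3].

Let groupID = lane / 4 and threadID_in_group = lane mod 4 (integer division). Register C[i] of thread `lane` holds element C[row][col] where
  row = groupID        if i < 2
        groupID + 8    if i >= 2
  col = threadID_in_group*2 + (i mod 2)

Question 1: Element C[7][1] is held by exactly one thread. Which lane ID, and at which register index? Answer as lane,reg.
28,1

r=7⇒gr=7,Rb=0  c=1⇒th=0,odd=1
L=7*4+0=28  i=0*2+1=1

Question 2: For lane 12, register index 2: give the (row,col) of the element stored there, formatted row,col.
lane 12->12/4=3, 12 mod 4=0
i=2  r:3+8->11  c:2·0+0->0

11,0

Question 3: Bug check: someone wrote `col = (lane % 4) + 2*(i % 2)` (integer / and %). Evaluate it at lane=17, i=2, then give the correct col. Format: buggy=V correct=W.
`(lane % 4) + 2*(i % 2)`[17,2]->1
L=17->gid=17>>2=4, tid=17&3=1
[2]->row 4+8=12  col 1·2+0=2
col: 1 vs 2

buggy=1 correct=2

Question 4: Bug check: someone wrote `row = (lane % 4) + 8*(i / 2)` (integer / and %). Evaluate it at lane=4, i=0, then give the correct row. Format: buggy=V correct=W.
buggy=0 correct=1

`(lane % 4) + 8*(i / 2)`[4,0]->0
4: g=1,t=0
[0] (1+0,0*2+0) = (1,0)
row: 0 vs 1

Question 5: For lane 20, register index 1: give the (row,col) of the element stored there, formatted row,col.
lane 20: grp=5 (20/4), tig=0 (20%4)
i=1: r=5+0=5, c=0*2+1=1

5,1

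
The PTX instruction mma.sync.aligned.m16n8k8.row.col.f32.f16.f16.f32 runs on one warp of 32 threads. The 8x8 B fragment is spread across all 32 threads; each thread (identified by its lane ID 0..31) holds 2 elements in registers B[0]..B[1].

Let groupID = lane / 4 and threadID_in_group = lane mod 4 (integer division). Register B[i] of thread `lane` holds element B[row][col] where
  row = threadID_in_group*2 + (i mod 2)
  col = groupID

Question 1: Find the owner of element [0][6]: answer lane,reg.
24,0

c: 6->gid=6  r: 0->tid=0,i&1=0
L=6*4+0=24  i=0=0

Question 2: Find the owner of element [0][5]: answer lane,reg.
c: 5->gid=5  r: 0->tid=0,i&1=0
L=5*4+0=20  i=0=0

20,0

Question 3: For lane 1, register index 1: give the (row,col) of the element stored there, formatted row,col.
lane 1->1/4=0, 1 mod 4=1
i=1  r:2·1+1->3  c:0

3,0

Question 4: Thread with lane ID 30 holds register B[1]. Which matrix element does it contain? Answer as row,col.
5,7

lane 30=>30/4=7, 30 mod 4=2
i=1  r:2·2+1=>5  c:7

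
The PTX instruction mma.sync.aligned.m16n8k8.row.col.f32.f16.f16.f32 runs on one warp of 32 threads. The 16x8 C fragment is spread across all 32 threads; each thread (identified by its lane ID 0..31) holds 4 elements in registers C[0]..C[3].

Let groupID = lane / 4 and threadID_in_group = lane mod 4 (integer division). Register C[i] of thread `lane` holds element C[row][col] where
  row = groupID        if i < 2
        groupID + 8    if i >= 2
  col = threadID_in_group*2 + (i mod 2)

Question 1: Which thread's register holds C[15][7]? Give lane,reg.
r=15->g=7,rb=1  c=7->t=3,b0=1
L=7*4+3=31  i=1*2+1=3

31,3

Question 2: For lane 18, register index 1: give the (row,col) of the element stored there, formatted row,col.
4,5

lane 18: g=4 (18/4), t=2 (18%4)
i=1: r=4+0=4, c=2*2+1=5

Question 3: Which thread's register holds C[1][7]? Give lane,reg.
7,1

r=1⇒gr=1,Rb=0  c=7⇒th=3,odd=1
L=1*4+3=7  i=0*2+1=1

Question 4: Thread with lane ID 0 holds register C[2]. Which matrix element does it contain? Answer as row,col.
8,0

L=0->g=0>>2=0, t=0&3=0
[2]->row 0+8=8  col 0·2+0=0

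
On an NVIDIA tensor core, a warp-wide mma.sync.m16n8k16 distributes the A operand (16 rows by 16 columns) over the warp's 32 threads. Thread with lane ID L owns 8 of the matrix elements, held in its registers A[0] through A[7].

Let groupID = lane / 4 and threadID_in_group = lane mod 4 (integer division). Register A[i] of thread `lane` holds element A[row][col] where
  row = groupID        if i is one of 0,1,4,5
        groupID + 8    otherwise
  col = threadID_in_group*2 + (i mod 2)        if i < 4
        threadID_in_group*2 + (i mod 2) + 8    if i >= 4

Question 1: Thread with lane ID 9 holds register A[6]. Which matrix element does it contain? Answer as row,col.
10,10

lane 9=>9/4=2, 9 mod 4=1
i=6  r:2+8=>10  c:2·1+0+8=>10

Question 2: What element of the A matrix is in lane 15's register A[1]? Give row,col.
3,7

L=15⇒gr=15>>2=3, th=15&3=3
[1]⇒row 3+0=3  col 3·2+1+0=7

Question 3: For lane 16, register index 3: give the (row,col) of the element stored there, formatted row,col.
12,1

L=16->gid=16>>2=4, tid=16&3=0
[3]->row 4+8=12  col 0·2+1+0=1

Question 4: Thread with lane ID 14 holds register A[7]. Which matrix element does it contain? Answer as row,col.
L=14->g=14>>2=3, t=14&3=2
[7]->row 3+8=11  col 2·2+1+8=13

11,13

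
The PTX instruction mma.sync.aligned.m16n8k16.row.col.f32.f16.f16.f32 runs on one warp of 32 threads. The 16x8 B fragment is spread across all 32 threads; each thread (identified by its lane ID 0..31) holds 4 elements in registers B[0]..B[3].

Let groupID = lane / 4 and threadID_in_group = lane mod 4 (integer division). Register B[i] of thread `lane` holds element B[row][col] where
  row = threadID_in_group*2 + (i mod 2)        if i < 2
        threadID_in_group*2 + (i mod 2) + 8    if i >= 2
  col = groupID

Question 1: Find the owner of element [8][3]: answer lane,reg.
12,2

c=3→G=3  r=8→rhi=1,T=0,p=0
L=3*4+0=12  i=1*2+0=2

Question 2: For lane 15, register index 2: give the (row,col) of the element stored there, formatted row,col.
14,3

lane 15: g=3 (15/4), t=3 (15%4)
i=2: r=3*2+0+8=14, c=g=3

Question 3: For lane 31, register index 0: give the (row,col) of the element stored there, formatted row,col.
L=31->gid=31>>2=7, tid=31&3=3
[0]->row 3·2+0+0=6  col gid=7

6,7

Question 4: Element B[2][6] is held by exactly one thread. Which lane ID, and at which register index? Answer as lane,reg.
25,0

c:6=>grp=6  r:2=>rB=0,tig=1,lo=0
L=6*4+1=25  i=0*2+0=0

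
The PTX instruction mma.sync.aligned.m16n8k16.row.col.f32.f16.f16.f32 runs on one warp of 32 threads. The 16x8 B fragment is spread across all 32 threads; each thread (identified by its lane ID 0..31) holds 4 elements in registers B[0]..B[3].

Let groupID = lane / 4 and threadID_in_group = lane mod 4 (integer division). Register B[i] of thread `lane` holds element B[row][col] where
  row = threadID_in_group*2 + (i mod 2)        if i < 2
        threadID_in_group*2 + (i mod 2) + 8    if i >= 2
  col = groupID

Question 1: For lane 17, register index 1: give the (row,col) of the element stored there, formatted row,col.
3,4

lane 17: gr=4 (17/4), th=1 (17%4)
i=1: r=1*2+1+0=3, c=gr=4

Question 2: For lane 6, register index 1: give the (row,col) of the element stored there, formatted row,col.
L=6->g=6>>2=1, t=6&3=2
[1]->row 2·2+1+0=5  col g=1

5,1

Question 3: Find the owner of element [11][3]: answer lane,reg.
13,3

c=3⇒gr=3  r=11⇒Rb=1,th=1,odd=1
L=3*4+1=13  i=1*2+1=3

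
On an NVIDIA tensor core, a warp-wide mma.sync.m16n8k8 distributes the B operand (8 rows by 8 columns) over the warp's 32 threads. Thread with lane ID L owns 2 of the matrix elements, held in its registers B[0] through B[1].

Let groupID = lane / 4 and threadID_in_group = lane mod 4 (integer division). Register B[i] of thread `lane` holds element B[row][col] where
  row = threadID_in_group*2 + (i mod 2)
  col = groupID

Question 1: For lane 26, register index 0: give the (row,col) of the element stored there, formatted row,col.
4,6

26: gr=6,th=2
[0] (2*2+0,6) = (4,6)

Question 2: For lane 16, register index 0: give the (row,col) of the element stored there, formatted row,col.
0,4

lane 16->16/4=4, 16 mod 4=0
i=0  r:2·0+0->0  c:4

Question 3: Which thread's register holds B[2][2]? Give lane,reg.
c=2⇒gr=2  r=2⇒th=1,odd=0
L=2*4+1=9  i=0=0

9,0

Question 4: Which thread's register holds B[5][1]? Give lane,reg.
c=1⇒gr=1  r=5⇒th=2,odd=1
L=1*4+2=6  i=1=1

6,1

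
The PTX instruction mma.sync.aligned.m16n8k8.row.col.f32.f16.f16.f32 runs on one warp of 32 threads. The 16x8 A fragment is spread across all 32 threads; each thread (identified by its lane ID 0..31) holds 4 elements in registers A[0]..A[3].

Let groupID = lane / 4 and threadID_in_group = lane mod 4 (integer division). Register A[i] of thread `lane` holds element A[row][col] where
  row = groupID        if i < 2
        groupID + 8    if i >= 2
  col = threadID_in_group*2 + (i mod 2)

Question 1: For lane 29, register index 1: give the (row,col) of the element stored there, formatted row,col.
7,3

29: G=7,T=1
[1] (7+0,1*2+1) = (7,3)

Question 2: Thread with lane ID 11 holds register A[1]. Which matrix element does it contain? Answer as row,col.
2,7

lane 11: grp=2 (11/4), tig=3 (11%4)
i=1: r=2+0=2, c=3*2+1=7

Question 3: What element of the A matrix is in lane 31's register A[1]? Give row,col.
L=31=>grp=31>>2=7, tig=31&3=3
[1]=>row 7+0=7  col 3·2+1=7

7,7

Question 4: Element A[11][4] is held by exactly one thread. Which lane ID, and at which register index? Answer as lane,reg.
14,2

r=11⇒gr=3,Rb=1  c=4⇒th=2,odd=0
L=3*4+2=14  i=1*2+0=2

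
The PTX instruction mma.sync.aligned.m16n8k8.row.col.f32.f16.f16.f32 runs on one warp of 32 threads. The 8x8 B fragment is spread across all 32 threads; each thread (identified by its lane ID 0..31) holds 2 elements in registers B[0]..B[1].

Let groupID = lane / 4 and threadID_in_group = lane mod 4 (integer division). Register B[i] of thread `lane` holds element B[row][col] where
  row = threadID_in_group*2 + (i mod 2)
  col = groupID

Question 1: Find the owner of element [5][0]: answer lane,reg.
c=0⇒gr=0  r=5⇒th=2,odd=1
L=0*4+2=2  i=1=1

2,1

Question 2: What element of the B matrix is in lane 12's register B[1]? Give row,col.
12: G=3,T=0
[1] (0*2+1,3) = (1,3)

1,3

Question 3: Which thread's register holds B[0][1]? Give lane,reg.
c=1⇒gr=1  r=0⇒th=0,odd=0
L=1*4+0=4  i=0=0

4,0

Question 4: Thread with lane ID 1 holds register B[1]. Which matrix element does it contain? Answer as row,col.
lane 1->1/4=0, 1 mod 4=1
i=1  r:2·1+1->3  c:0

3,0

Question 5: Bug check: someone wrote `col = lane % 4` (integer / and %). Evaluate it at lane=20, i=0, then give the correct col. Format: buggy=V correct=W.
buggy=0 correct=5

`lane % 4`[20,0]->0
lane 20: gid=5 (20/4), tid=0 (20%4)
i=0: r=0*2+0=0, c=gid=5
col: 0 vs 5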